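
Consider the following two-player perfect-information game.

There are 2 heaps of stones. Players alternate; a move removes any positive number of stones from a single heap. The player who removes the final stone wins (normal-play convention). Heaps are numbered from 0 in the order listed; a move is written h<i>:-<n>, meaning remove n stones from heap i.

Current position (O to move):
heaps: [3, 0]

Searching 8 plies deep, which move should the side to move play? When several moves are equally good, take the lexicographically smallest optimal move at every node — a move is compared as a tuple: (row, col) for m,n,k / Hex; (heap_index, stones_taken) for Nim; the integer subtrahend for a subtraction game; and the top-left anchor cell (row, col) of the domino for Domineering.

ply 1, O at (3,0) | h0:-1=-1→(2,0); h0:-2=-1→(1,0); h0:-3=+1→(0,0)*
ply 2: (0,0) is terminal -1 (X); from (3,0) depth 8

O's best at [(3,0)]: h0:-3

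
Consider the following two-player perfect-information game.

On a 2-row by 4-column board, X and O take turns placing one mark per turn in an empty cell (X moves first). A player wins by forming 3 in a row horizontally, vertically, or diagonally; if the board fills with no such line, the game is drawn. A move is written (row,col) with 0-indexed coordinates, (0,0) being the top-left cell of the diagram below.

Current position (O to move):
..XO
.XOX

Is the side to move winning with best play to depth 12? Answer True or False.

O winning at [..XO/.XOX]: False

p1 O@[..XO/.XOX]: (0,0)[O.XO/.XOX]+0* (0,1)[.OXO/.XOX]+0 (1,0)[..XO/OXOX]+0
p2 X@[O.XO/.XOX]: (0,1)[OXXO/.XOX]+0* (1,0)[O.XO/XXOX]+0
p3 O@[OXXO/.XOX]: (1,0)[OXXO/OXOX]+0*
p4 X@[OXXO/OXOX] terminal +0; root [..XO/.XOX] d12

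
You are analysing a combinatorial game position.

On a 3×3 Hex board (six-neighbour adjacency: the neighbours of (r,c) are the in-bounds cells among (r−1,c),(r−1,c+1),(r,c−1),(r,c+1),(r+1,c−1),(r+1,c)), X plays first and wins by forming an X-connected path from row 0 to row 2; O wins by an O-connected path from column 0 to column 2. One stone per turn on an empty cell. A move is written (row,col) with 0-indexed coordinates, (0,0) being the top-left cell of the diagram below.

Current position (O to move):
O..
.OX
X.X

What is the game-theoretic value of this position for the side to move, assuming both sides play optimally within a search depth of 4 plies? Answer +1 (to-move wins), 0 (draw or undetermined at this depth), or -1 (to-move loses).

value(O../.OX/X.X, O) = +1

p1 O@[O../.OX/X.X]: (0,1)[OO./.OX/X.X]-1 (0,2)[O.O/.OX/X.X]+1* (1,0)[O../OOX/X.X]-1 (2,1)[O../.OX/XOX]-1
p2 X@[O.O/.OX/X.X]: (0,1)[OXO/.OX/X.X]-1* (1,0)[O.O/XOX/X.X]-1 (2,1)[O.O/.OX/XXX]-1
p3 O@[OXO/.OX/X.X]: (1,0)[OXO/OOX/X.X]+1* (2,1)[OXO/.OX/XOX]-1
p4 X@[OXO/OOX/X.X] terminal -1; root [O../.OX/X.X] d4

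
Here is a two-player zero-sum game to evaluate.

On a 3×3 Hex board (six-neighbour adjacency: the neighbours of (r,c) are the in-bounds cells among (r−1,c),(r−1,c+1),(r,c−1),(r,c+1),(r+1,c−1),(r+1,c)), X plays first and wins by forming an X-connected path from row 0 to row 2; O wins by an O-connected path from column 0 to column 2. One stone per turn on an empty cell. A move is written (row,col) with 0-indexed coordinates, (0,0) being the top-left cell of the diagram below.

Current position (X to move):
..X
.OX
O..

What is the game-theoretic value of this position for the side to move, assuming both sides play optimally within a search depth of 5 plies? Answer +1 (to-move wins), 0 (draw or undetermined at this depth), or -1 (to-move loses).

[..X/.OX/O..] X move#1: (0,0):+1/X.X/.OX/O..*, (0,1):+1/.XX/.OX/O.., (1,0):+1/..X/XOX/O.., (2,1):+1/..X/.OX/OX., (2,2):+1/..X/.OX/O.X
[X.X/.OX/O..] O move#2: (0,1):-1/XOX/.OX/O..*, (1,0):-1/X.X/OOX/O.., (2,1):-1/X.X/.OX/OO., (2,2):-1/X.X/.OX/O.O
[XOX/.OX/O..] X move#3: (1,0):+1/XOX/XOX/O..*, (2,1):+1/XOX/.OX/OX., (2,2):+1/XOX/.OX/O.X
[XOX/XOX/O..] O move#4: (2,1):-1/XOX/XOX/OO.*, (2,2):-1/XOX/XOX/O.O
[XOX/XOX/OO.] X move#5: (2,2):+1/XOX/XOX/OOX*
[XOX/XOX/OOX] end (terminal -1, O#6); searched ..X/.OX/O.. to 5

value(..X/.OX/O.., X) = +1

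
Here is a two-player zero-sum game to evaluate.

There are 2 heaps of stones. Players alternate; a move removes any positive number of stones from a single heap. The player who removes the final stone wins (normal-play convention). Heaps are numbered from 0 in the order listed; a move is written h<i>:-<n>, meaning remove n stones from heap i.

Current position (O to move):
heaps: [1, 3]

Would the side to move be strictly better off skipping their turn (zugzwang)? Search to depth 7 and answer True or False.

p1 O@[(1,3)]: h0:-1[(0,3)]-1 h1:-1[(1,2)]-1 h1:-2[(1,1)]+1* h1:-3[(1,0)]-1
p2 X@[(1,1)]: h0:-1[(0,1)]-1* h1:-1[(1,0)]-1
p3 O@[(0,1)]: h1:-1[(0,0)]+1*
p4 X@[(0,0)] terminal -1; root [(1,3)] d7
suppose O passes — search the same position with X to move:
pass> p1 X@[(1,3)]: h0:-1[(0,3)]-1 h1:-1[(1,2)]-1 h1:-2[(1,1)]+1* h1:-3[(1,0)]-1
pass> p2 O@[(1,1)]: h0:-1[(0,1)]-1* h1:-1[(1,0)]-1
pass> p3 X@[(0,1)]: h1:-1[(0,0)]+1*
pass> p4 O@[(0,0)] terminal -1; root [(1,3)] d7
for O: play +1, pass -1

zugzwang((1,3), O) = False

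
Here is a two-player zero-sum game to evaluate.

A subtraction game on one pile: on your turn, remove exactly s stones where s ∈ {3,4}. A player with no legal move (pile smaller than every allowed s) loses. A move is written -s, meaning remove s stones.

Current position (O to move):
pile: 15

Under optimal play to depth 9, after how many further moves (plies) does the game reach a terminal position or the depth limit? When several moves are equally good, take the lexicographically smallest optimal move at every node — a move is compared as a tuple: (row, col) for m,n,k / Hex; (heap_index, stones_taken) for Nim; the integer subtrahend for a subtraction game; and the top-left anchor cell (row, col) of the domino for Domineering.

PV length from [15]: 4 plies

[15] O move#1: -3:-1/12*, -4:-1/11
[12] X move#2: -3:+1/9*, -4:+1/8
[9] O move#3: -3:-1/6*, -4:-1/5
[6] X move#4: -3:-1/3, -4:+1/2*
[2] end (terminal -1, O#5); searched 15 to 9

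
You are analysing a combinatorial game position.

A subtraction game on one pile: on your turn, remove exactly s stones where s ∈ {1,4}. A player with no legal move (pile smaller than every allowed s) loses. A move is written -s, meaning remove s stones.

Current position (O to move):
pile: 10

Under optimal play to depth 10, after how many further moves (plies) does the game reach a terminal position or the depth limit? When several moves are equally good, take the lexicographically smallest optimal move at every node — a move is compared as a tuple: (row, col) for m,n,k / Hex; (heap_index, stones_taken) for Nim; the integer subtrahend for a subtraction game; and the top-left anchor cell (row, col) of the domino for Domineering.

p1 O@[10]: -1[9]-1* -4[6]-1
p2 X@[9]: -1[8]-1 -4[5]+1*
p3 O@[5]: -1[4]-1* -4[1]-1
p4 X@[4]: -1[3]-1 -4[0]+1*
p5 O@[0] terminal -1; root [10] d10

PV length from [10]: 4 plies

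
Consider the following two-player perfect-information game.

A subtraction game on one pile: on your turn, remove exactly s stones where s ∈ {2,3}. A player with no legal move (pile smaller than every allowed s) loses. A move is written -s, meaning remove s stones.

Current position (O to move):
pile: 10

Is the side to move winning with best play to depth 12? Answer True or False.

ply 1, O at 10 | -2=-1→8*; -3=-1→7
ply 2, X at 8 | -2=+1→6*; -3=+1→5
ply 3, O at 6 | -2=-1→4*; -3=-1→3
ply 4, X at 4 | -2=-1→2; -3=+1→1*
ply 5: 1 is terminal -1 (O); from 10 depth 12

O winning at [10]: False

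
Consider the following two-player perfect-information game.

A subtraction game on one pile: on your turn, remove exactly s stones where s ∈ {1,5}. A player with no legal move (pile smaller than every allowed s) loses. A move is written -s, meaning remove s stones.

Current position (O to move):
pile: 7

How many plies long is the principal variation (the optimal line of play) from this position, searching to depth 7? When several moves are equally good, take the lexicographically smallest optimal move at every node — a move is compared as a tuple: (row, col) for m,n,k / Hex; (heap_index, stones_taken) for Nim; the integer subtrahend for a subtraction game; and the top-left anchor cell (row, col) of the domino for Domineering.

PV length from [7]: 7 plies

[7] O move#1: -1:+1/6*, -5:+1/2
[6] X move#2: -1:-1/5*, -5:-1/1
[5] O move#3: -1:+1/4*, -5:+1/0
[4] X move#4: -1:-1/3*
[3] O move#5: -1:+1/2*
[2] X move#6: -1:-1/1*
[1] O move#7: -1:+1/0*
[0] end (terminal -1, X#8); searched 7 to 7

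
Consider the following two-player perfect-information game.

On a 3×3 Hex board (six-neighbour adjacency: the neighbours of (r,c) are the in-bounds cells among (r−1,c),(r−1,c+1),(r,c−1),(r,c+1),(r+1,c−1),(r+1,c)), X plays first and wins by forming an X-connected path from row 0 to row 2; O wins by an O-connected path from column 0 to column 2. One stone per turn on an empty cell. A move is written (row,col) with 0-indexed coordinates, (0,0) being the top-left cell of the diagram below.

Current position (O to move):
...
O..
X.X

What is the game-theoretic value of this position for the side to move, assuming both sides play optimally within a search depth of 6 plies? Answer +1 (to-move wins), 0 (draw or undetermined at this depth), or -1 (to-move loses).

value(.../O../X.X, O) = +1

[.../O../X.X] O move#1: (0,0):-1/O../O../X.X, (0,1):-1/.O./O../X.X, (0,2):+1/..O/O../X.X*, (1,1):+1/.../OO./X.X, (1,2):-1/.../O.O/X.X, (2,1):-1/.../O../XOX
[..O/O../X.X] X move#2: (0,0):-1/X.O/O../X.X*, (0,1):-1/.XO/O../X.X, (1,1):-1/..O/OX./X.X, (1,2):-1/..O/O.X/X.X, (2,1):-1/..O/O../XXX
[X.O/O../X.X] O move#3: (0,1):+1/XOO/O../X.X*, (1,1):+1/X.O/OO./X.X, (1,2):+1/X.O/O.O/X.X, (2,1):+1/X.O/O../XOX
[XOO/O../X.X] end (terminal -1, X#4); searched .../O../X.X to 6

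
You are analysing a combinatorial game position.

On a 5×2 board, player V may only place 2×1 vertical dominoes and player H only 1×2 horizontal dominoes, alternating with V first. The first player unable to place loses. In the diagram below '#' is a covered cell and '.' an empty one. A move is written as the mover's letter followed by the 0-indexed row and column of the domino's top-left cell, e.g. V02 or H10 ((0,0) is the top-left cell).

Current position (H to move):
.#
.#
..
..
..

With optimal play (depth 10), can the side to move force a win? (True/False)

H winning at [.#/.#/../../..]: True

ply 1, H at .#/.#/../../.. | H20=-1→.#/.#/##/../..; H30=+1→.#/.#/../##/..*; H40=-1→.#/.#/../../##
ply 2, V at .#/.#/../##/.. | V00=-1→##/##/../##/..*; V10=-1→.#/##/#./##/..
ply 3, H at ##/##/../##/.. | H20=+1→##/##/##/##/..*; H40=+1→##/##/../##/##
ply 4: ##/##/##/##/.. is terminal -1 (V); from .#/.#/../../.. depth 10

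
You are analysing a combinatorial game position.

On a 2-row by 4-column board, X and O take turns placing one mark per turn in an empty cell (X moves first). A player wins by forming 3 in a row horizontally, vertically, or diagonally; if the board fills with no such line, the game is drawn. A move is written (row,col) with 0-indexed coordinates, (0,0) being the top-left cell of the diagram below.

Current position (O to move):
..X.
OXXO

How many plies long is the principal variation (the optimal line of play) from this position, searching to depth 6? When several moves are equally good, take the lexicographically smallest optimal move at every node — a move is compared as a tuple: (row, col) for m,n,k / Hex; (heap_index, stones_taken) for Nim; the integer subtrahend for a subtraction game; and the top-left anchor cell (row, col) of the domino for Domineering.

PV length from [..X./OXXO]: 3 plies

ply 1, O at ..X./OXXO | (0,0)=+0→O.X./OXXO*; (0,1)=+0→.OX./OXXO; (0,3)=+0→..XO/OXXO
ply 2, X at O.X./OXXO | (0,1)=+0→OXX./OXXO*; (0,3)=+0→O.XX/OXXO
ply 3, O at OXX./OXXO | (0,3)=+0→OXXO/OXXO*
ply 4: OXXO/OXXO is terminal +0 (X); from ..X./OXXO depth 6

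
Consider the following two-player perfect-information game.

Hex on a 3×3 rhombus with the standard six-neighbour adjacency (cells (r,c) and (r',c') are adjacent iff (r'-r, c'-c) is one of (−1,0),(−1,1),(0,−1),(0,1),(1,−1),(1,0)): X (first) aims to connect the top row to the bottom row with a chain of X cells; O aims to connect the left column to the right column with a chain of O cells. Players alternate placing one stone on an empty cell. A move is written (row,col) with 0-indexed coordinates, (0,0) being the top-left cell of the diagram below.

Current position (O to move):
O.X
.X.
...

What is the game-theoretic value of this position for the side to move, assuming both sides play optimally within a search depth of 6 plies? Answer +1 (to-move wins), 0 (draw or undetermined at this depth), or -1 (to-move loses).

p1 O@[O.X/.X./...]: (0,1)[OOX/.X./...]-1* (1,0)[O.X/OX./...]-1 (1,2)[O.X/.XO/...]-1 (2,0)[O.X/.X./O..]-1 (2,1)[O.X/.X./.O.]-1 (2,2)[O.X/.X./..O]-1
p2 X@[OOX/.X./...]: (1,0)[OOX/XX./...]+1* (1,2)[OOX/.XX/...]+1 (2,0)[OOX/.X./X..]+1 (2,1)[OOX/.X./.X.]+1 (2,2)[OOX/.X./..X]+1
p3 O@[OOX/XX./...]: (1,2)[OOX/XXO/...]-1* (2,0)[OOX/XX./O..]-1 (2,1)[OOX/XX./.O.]-1 (2,2)[OOX/XX./..O]-1
p4 X@[OOX/XXO/...]: (2,0)[OOX/XXO/X..]+1* (2,1)[OOX/XXO/.X.]+1 (2,2)[OOX/XXO/..X]+1
p5 O@[OOX/XXO/X..] terminal -1; root [O.X/.X./...] d6

value(O.X/.X./..., O) = -1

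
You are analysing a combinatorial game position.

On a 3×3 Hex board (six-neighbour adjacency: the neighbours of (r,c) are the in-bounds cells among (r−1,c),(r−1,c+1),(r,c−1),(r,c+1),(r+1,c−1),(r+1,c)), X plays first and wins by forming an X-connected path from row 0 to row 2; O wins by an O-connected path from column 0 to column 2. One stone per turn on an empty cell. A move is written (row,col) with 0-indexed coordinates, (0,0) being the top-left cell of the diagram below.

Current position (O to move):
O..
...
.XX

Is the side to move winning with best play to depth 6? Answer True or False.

p1 O@[O../.../.XX]: (0,1)[OO./.../.XX]-1 (0,2)[O.O/.../.XX]+1* (1,0)[O../O../.XX]-1 (1,1)[O../.O./.XX]+1 (1,2)[O../..O/.XX]-1 (2,0)[O../.../OXX]-1
p2 X@[O.O/.../.XX]: (0,1)[OXO/.../.XX]-1* (1,0)[O.O/X../.XX]-1 (1,1)[O.O/.X./.XX]-1 (1,2)[O.O/..X/.XX]-1 (2,0)[O.O/.../XXX]-1
p3 O@[OXO/.../.XX]: (1,0)[OXO/O../.XX]-1 (1,1)[OXO/.O./.XX]+1* (1,2)[OXO/..O/.XX]-1 (2,0)[OXO/.../OXX]-1
p4 X@[OXO/.O./.XX]: (1,0)[OXO/XO./.XX]-1* (1,2)[OXO/.OX/.XX]-1 (2,0)[OXO/.O./XXX]-1
p5 O@[OXO/XO./.XX]: (1,2)[OXO/XOO/.XX]-1 (2,0)[OXO/XO./OXX]+1*
p6 X@[OXO/XO./OXX] terminal -1; root [O../.../.XX] d6

O winning at [O../.../.XX]: True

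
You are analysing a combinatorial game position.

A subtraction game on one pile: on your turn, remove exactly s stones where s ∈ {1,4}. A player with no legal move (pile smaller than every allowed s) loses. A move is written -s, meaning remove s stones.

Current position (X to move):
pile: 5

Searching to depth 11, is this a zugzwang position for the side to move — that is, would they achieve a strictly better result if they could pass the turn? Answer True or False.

zugzwang(5, X) = True

ply 1, X at 5 | -1=-1→4*; -4=-1→1
ply 2, O at 4 | -1=-1→3; -4=+1→0*
ply 3: 0 is terminal -1 (X); from 5 depth 11
pass branch (O moves first from the same position):
  | ply 1, O at 5 | -1=-1→4*; -4=-1→1
  | ply 2, X at 4 | -1=-1→3; -4=+1→0*
  | ply 3: 0 is terminal -1 (O); from 5 depth 11
X moving scores -1; X passing scores +1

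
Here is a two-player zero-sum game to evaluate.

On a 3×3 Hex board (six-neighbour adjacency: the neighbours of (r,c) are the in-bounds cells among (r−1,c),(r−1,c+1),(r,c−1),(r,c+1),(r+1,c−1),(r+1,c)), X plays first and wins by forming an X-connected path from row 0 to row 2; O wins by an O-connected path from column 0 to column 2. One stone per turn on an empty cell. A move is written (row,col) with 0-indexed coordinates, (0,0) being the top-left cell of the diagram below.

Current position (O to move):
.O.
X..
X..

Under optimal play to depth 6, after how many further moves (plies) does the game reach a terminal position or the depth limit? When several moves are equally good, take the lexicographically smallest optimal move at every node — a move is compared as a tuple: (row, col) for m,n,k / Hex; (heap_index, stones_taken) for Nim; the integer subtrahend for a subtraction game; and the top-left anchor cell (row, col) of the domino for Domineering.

ply 1, O at .O./X../X.. | (0,0)=-1→OO./X../X..*; (0,2)=-1→.OO/X../X..; (1,1)=-1→.O./XO./X..; (1,2)=-1→.O./X.O/X..; (2,1)=-1→.O./X../XO.; (2,2)=-1→.O./X../X.O
ply 2, X at OO./X../X.. | (0,2)=+1→OOX/X../X..*; (1,1)=-1→OO./XX./X..; (1,2)=-1→OO./X.X/X..; (2,1)=-1→OO./X../XX.; (2,2)=-1→OO./X../X.X
ply 3, O at OOX/X../X.. | (1,1)=-1→OOX/XO./X..*; (1,2)=-1→OOX/X.O/X..; (2,1)=-1→OOX/X../XO.; (2,2)=-1→OOX/X../X.O
ply 4, X at OOX/XO./X.. | (1,2)=+1→OOX/XOX/X..*; (2,1)=-1→OOX/XO./XX.; (2,2)=-1→OOX/XO./X.X
ply 5, O at OOX/XOX/X.. | (2,1)=-1→OOX/XOX/XO.*; (2,2)=-1→OOX/XOX/X.O
ply 6, X at OOX/XOX/XO. | (2,2)=+1→OOX/XOX/XOX*
ply 7: OOX/XOX/XOX is terminal -1 (O); from .O./X../X.. depth 6

PV length from [.O./X../X..]: 6 plies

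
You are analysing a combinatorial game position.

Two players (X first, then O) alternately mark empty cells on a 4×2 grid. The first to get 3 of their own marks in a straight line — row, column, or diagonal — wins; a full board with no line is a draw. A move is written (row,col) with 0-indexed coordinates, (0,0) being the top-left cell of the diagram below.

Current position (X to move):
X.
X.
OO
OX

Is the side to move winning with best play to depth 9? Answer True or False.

ply 1, X at X./X./OO/OX | (0,1)=+0→XX/X./OO/OX*; (1,1)=+0→X./XX/OO/OX
ply 2, O at XX/X./OO/OX | (1,1)=+0→XX/XO/OO/OX*
ply 3: XX/XO/OO/OX is terminal +0 (X); from X./X./OO/OX depth 9

X winning at [X./X./OO/OX]: False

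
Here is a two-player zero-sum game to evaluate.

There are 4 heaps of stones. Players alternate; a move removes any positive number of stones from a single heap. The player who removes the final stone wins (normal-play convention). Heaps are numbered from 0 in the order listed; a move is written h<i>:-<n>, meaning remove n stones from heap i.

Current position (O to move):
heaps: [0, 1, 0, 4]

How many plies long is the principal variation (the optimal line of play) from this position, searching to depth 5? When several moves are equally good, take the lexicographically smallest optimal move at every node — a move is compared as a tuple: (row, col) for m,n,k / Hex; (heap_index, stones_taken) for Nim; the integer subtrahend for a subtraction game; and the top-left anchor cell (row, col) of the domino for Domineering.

p1 O@[(0,1,0,4)]: h1:-1[(0,0,0,4)]-1 h3:-1[(0,1,0,3)]-1 h3:-2[(0,1,0,2)]-1 h3:-3[(0,1,0,1)]+1* h3:-4[(0,1,0,0)]-1
p2 X@[(0,1,0,1)]: h1:-1[(0,0,0,1)]-1* h3:-1[(0,1,0,0)]-1
p3 O@[(0,0,0,1)]: h3:-1[(0,0,0,0)]+1*
p4 X@[(0,0,0,0)] terminal -1; root [(0,1,0,4)] d5

PV length from [(0,1,0,4)]: 3 plies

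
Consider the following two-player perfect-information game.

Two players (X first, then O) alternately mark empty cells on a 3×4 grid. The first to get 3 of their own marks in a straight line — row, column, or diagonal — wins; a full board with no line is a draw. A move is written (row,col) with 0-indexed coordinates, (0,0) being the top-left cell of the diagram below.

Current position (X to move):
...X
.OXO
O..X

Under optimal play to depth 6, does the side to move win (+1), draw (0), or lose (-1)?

ply 1, X at ...X/.OXO/O..X | (0,0)=-1→X..X/.OXO/O..X; (0,1)=+1→.X.X/.OXO/O..X*; (0,2)=+1→..XX/.OXO/O..X; (1,0)=-1→...X/XOXO/O..X; (2,1)=+1→...X/.OXO/OX.X; (2,2)=-1→...X/.OXO/O.XX
ply 2: .X.X/.OXO/O..X is terminal -1 (O); from ...X/.OXO/O..X depth 6

value(...X/.OXO/O..X, X) = +1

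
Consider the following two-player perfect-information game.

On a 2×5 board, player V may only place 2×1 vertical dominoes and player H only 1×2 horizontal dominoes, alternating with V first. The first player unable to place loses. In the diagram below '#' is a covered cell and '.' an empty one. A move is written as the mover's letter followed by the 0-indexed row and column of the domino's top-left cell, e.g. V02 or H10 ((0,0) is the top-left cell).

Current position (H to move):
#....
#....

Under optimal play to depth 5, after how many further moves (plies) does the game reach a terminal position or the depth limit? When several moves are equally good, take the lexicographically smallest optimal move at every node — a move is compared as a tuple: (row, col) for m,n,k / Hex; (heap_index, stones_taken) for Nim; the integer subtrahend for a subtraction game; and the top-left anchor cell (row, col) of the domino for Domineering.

p1 H@[#..../#....]: H01[###../#....]-1 H02[#.##./#....]+1* H03[#..##/#....]-1 H11[#..../###..]-1 H12[#..../#.##.]+1 H13[#..../#..##]-1
p2 V@[#.##./#....]: V01[####./##...]-1* V04[#.###/#...#]-1
p3 H@[####./##...]: H12[####./####.]-1 H13[####./##.##]+1*
p4 V@[####./##.##] terminal -1; root [#..../#....] d5

PV length from [#..../#....]: 3 plies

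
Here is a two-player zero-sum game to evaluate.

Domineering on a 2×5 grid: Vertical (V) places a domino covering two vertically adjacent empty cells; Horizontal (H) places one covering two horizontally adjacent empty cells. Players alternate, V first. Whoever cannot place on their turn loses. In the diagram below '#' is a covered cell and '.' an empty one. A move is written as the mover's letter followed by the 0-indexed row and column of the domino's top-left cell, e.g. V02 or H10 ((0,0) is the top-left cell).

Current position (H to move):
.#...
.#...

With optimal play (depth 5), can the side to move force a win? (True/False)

ply 1, H at .#.../.#... | H02=-1→.###./.#...*; H03=-1→.#.##/.#...; H12=-1→.#.../.###.; H13=-1→.#.../.#.##
ply 2, V at .###./.#... | V00=-1→####./##...; V04=+1→.####/.#..#*
ply 3, H at .####/.#..# | H12=-1→.####/.####*
ply 4, V at .####/.#### | V00=+1→#####/#####*
ply 5: #####/##### is terminal -1 (H); from .#.../.#... depth 5

H winning at [.#.../.#...]: False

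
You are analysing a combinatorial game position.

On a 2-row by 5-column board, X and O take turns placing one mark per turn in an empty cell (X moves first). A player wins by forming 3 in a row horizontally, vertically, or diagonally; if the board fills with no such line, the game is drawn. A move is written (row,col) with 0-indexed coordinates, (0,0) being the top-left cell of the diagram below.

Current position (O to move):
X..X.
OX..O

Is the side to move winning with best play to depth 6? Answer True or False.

O winning at [X..X./OX..O]: False

ply 1, O at X..X./OX..O | (0,1)=+0→XO.X./OX..O*; (0,2)=+0→X.OX./OX..O; (0,4)=+0→X..XO/OX..O; (1,2)=+0→X..X./OXO.O; (1,3)=+0→X..X./OX.OO
ply 2, X at XO.X./OX..O | (0,2)=+0→XOXX./OX..O*; (0,4)=+0→XO.XX/OX..O; (1,2)=+0→XO.X./OXX.O; (1,3)=+0→XO.X./OX.XO
ply 3, O at XOXX./OX..O | (0,4)=+0→XOXXO/OX..O*; (1,2)=-1→XOXX./OXO.O; (1,3)=-1→XOXX./OX.OO
ply 4, X at XOXXO/OX..O | (1,2)=+0→XOXXO/OXX.O*; (1,3)=+0→XOXXO/OX.XO
ply 5, O at XOXXO/OXX.O | (1,3)=+0→XOXXO/OXXOO*
ply 6: XOXXO/OXXOO is terminal +0 (X); from X..X./OX..O depth 6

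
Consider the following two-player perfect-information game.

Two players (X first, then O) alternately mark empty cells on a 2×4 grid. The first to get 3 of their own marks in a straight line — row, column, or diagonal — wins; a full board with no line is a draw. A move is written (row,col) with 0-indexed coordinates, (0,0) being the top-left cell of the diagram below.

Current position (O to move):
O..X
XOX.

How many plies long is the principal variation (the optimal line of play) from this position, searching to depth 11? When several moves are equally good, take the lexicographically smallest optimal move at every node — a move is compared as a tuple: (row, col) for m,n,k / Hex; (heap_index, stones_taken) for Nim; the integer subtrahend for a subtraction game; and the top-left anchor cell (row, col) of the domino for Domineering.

[O..X/XOX.] O move#1: (0,1):+0/OO.X/XOX.*, (0,2):+0/O.OX/XOX., (1,3):+0/O..X/XOXO
[OO.X/XOX.] X move#2: (0,2):+0/OOXX/XOX.*, (1,3):-1/OO.X/XOXX
[OOXX/XOX.] O move#3: (1,3):+0/OOXX/XOXO*
[OOXX/XOXO] end (terminal +0, X#4); searched O..X/XOX. to 11

PV length from [O..X/XOX.]: 3 plies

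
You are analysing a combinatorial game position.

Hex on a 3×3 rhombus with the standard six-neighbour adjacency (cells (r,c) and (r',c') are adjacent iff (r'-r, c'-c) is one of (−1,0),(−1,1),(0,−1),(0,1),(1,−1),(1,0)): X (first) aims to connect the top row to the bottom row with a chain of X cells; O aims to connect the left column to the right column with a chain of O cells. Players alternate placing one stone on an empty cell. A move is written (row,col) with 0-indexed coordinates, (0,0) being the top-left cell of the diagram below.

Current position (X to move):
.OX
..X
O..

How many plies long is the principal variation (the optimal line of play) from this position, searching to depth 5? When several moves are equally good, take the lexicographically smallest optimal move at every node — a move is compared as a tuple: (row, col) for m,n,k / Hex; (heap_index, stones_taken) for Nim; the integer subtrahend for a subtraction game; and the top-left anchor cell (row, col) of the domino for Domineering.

PV length from [.OX/..X/O..]: 5 plies

p1 X@[.OX/..X/O..]: (0,0)[XOX/..X/O..]+1* (1,0)[.OX/X.X/O..]+1 (1,1)[.OX/.XX/O..]+1 (2,1)[.OX/..X/OX.]+1 (2,2)[.OX/..X/O.X]+1
p2 O@[XOX/..X/O..]: (1,0)[XOX/O.X/O..]-1* (1,1)[XOX/.OX/O..]-1 (2,1)[XOX/..X/OO.]-1 (2,2)[XOX/..X/O.O]-1
p3 X@[XOX/O.X/O..]: (1,1)[XOX/OXX/O..]+1* (2,1)[XOX/O.X/OX.]+1 (2,2)[XOX/O.X/O.X]+1
p4 O@[XOX/OXX/O..]: (2,1)[XOX/OXX/OO.]-1* (2,2)[XOX/OXX/O.O]-1
p5 X@[XOX/OXX/OO.]: (2,2)[XOX/OXX/OOX]+1*
p6 O@[XOX/OXX/OOX] terminal -1; root [.OX/..X/O..] d5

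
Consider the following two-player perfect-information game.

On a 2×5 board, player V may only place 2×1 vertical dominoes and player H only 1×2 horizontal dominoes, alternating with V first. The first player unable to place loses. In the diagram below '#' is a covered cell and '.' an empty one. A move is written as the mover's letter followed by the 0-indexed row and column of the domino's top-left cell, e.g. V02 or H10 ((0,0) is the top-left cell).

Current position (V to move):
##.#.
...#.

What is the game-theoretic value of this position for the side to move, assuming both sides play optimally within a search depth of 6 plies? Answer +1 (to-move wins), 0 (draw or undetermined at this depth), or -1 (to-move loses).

value(##.#./...#., V) = +1

p1 V@[##.#./...#.]: V02[####./..##.]+1* V04[##.##/...##]-1
p2 H@[####./..##.]: H10[####./####.]-1*
p3 V@[####./####.]: V04[#####/#####]+1*
p4 H@[#####/#####] terminal -1; root [##.#./...#.] d6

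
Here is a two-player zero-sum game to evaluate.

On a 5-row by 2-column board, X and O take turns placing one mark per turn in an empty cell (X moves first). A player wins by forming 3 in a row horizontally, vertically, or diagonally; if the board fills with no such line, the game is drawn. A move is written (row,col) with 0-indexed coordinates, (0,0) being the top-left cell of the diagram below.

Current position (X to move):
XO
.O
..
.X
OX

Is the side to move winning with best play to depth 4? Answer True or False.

[XO/.O/../.X/OX] X move#1: (1,0):-1/XO/XO/../.X/OX, (2,0):-1/XO/.O/X./.X/OX, (2,1):+1/XO/.O/.X/.X/OX*, (3,0):-1/XO/.O/../XX/OX
[XO/.O/.X/.X/OX] end (terminal -1, O#2); searched XO/.O/../.X/OX to 4

X winning at [XO/.O/../.X/OX]: True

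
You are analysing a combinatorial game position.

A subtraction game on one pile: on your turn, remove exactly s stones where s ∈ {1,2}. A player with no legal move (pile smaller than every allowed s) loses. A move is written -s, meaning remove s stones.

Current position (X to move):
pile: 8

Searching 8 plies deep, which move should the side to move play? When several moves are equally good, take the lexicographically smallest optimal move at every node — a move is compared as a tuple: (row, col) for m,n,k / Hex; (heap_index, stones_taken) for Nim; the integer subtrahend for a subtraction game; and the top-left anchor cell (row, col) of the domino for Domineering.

X's best at [8]: -2

p1 X@[8]: -1[7]-1 -2[6]+1*
p2 O@[6]: -1[5]-1* -2[4]-1
p3 X@[5]: -1[4]-1 -2[3]+1*
p4 O@[3]: -1[2]-1* -2[1]-1
p5 X@[2]: -1[1]-1 -2[0]+1*
p6 O@[0] terminal -1; root [8] d8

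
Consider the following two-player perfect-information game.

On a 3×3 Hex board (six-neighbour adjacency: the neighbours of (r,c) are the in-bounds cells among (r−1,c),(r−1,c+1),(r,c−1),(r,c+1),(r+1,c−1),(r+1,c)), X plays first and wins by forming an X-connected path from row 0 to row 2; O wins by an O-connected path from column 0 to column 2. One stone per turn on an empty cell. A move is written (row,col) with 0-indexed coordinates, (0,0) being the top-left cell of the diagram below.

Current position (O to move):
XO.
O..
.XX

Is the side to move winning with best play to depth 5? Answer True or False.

ply 1, O at XO./O../.XX | (0,2)=+1→XOO/O../.XX*; (1,1)=+1→XO./OO./.XX; (1,2)=+1→XO./O.O/.XX; (2,0)=-1→XO./O../OXX
ply 2: XOO/O../.XX is terminal -1 (X); from XO./O../.XX depth 5

O winning at [XO./O../.XX]: True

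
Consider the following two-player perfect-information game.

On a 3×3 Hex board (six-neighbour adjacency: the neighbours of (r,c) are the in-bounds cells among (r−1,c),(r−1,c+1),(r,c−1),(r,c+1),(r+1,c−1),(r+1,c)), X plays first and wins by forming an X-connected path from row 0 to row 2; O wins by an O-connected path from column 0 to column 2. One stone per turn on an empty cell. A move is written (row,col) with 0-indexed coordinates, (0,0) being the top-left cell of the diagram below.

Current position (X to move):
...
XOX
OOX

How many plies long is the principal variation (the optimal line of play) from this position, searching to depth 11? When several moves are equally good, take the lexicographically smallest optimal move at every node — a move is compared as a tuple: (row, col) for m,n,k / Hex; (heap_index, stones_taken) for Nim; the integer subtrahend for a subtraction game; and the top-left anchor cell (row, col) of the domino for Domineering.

PV length from [.../XOX/OOX]: 1 ply

p1 X@[.../XOX/OOX]: (0,0)[X../XOX/OOX]-1 (0,1)[.X./XOX/OOX]-1 (0,2)[..X/XOX/OOX]+1*
p2 O@[..X/XOX/OOX] terminal -1; root [.../XOX/OOX] d11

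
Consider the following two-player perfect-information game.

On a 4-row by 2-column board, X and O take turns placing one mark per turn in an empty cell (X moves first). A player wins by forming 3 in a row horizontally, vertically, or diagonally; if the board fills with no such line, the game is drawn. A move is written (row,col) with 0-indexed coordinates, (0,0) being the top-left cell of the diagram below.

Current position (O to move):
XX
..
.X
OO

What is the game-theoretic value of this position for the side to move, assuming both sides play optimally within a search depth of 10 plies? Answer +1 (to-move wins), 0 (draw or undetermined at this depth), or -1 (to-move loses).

ply 1, O at XX/../.X/OO | (1,0)=-1→XX/O./.X/OO; (1,1)=+0→XX/.O/.X/OO*; (2,0)=-1→XX/../OX/OO
ply 2, X at XX/.O/.X/OO | (1,0)=+0→XX/XO/.X/OO*; (2,0)=+0→XX/.O/XX/OO
ply 3, O at XX/XO/.X/OO | (2,0)=+0→XX/XO/OX/OO*
ply 4: XX/XO/OX/OO is terminal +0 (X); from XX/../.X/OO depth 10

value(XX/../.X/OO, O) = 0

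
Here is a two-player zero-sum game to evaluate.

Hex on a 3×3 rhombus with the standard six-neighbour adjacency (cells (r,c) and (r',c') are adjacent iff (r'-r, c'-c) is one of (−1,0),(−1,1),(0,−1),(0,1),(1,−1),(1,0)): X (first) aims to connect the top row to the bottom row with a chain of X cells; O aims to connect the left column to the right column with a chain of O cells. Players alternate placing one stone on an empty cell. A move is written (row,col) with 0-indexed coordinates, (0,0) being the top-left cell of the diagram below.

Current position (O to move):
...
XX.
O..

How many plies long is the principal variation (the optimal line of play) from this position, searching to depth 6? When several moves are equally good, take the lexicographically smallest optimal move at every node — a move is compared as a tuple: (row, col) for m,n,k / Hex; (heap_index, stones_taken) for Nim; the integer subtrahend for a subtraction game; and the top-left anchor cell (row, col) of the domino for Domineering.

PV length from [.../XX./O..]: 5 plies

p1 O@[.../XX./O..]: (0,0)[O../XX./O..]-1 (0,1)[.O./XX./O..]-1 (0,2)[..O/XX./O..]-1 (1,2)[.../XXO/O..]-1 (2,1)[.../XX./OO.]+1* (2,2)[.../XX./O.O]-1
p2 X@[.../XX./OO.]: (0,0)[X../XX./OO.]-1* (0,1)[.X./XX./OO.]-1 (0,2)[..X/XX./OO.]-1 (1,2)[.../XXX/OO.]-1 (2,2)[.../XX./OOX]-1
p3 O@[X../XX./OO.]: (0,1)[XO./XX./OO.]+1* (0,2)[X.O/XX./OO.]+1 (1,2)[X../XXO/OO.]+1 (2,2)[X../XX./OOO]+1
p4 X@[XO./XX./OO.]: (0,2)[XOX/XX./OO.]-1* (1,2)[XO./XXX/OO.]-1 (2,2)[XO./XX./OOX]-1
p5 O@[XOX/XX./OO.]: (1,2)[XOX/XXO/OO.]+1* (2,2)[XOX/XX./OOO]+1
p6 X@[XOX/XXO/OO.] terminal -1; root [.../XX./O..] d6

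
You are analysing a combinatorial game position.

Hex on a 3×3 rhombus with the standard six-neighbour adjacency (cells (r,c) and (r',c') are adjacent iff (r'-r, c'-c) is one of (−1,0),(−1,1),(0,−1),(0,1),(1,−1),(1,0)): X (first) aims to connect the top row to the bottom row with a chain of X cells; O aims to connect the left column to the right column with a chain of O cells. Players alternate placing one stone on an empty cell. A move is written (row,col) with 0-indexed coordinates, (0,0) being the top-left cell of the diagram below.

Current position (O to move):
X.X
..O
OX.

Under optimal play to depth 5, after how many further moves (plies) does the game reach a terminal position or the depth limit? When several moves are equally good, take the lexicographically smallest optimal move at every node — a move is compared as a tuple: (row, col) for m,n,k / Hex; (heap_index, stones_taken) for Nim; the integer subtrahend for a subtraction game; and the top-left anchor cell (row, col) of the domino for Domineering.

[X.X/..O/OX.] O move#1: (0,1):-1/XOX/..O/OX., (1,0):-1/X.X/O.O/OX., (1,1):+1/X.X/.OO/OX.*, (2,2):-1/X.X/..O/OXO
[X.X/.OO/OX.] end (terminal -1, X#2); searched X.X/..O/OX. to 5

PV length from [X.X/..O/OX.]: 1 ply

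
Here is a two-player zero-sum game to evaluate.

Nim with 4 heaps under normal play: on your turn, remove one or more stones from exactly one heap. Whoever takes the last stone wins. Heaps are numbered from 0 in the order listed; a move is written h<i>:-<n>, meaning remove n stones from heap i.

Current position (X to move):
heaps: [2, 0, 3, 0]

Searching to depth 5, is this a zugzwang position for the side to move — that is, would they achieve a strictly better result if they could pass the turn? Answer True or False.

[(2,0,3,0)] X move#1: h0:-1:-1/(1,0,3,0), h0:-2:-1/(0,0,3,0), h2:-1:+1/(2,0,2,0)*, h2:-2:-1/(2,0,1,0), h2:-3:-1/(2,0,0,0)
[(2,0,2,0)] O move#2: h0:-1:-1/(1,0,2,0)*, h0:-2:-1/(0,0,2,0), h2:-1:-1/(2,0,1,0), h2:-2:-1/(2,0,0,0)
[(1,0,2,0)] X move#3: h0:-1:-1/(0,0,2,0), h2:-1:+1/(1,0,1,0)*, h2:-2:-1/(1,0,0,0)
[(1,0,1,0)] O move#4: h0:-1:-1/(0,0,1,0)*, h2:-1:-1/(1,0,0,0)
[(0,0,1,0)] X move#5: h2:-1:+1/(0,0,0,0)*
[(0,0,0,0)] end (terminal -1, O#6); searched (2,0,3,0) to 5
pass branch (O moves first from the same position):
  | [(2,0,3,0)] O move#1: h0:-1:-1/(1,0,3,0), h0:-2:-1/(0,0,3,0), h2:-1:+1/(2,0,2,0)*, h2:-2:-1/(2,0,1,0), h2:-3:-1/(2,0,0,0)
  | [(2,0,2,0)] X move#2: h0:-1:-1/(1,0,2,0)*, h0:-2:-1/(0,0,2,0), h2:-1:-1/(2,0,1,0), h2:-2:-1/(2,0,0,0)
  | [(1,0,2,0)] O move#3: h0:-1:-1/(0,0,2,0), h2:-1:+1/(1,0,1,0)*, h2:-2:-1/(1,0,0,0)
  | [(1,0,1,0)] X move#4: h0:-1:-1/(0,0,1,0)*, h2:-1:-1/(1,0,0,0)
  | [(0,0,1,0)] O move#5: h2:-1:+1/(0,0,0,0)*
  | [(0,0,0,0)] end (terminal -1, X#6); searched (2,0,3,0) to 5
X moving scores +1; X passing scores -1

zugzwang((2,0,3,0), X) = False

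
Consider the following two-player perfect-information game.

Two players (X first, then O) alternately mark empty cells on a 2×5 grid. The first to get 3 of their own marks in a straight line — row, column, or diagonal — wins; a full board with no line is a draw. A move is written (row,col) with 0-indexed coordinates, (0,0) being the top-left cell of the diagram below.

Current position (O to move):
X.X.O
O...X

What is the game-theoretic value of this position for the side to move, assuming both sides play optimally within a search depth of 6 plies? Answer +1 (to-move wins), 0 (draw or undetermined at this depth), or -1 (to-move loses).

ply 1, O at X.X.O/O...X | (0,1)=+0→XOX.O/O...X*; (0,3)=-1→X.XOO/O...X; (1,1)=-1→X.X.O/OO..X; (1,2)=-1→X.X.O/O.O.X; (1,3)=-1→X.X.O/O..OX
ply 2, X at XOX.O/O...X | (0,3)=+0→XOXXO/O...X*; (1,1)=+0→XOX.O/OX..X; (1,2)=+0→XOX.O/O.X.X; (1,3)=+0→XOX.O/O..XX
ply 3, O at XOXXO/O...X | (1,1)=+0→XOXXO/OO..X*; (1,2)=+0→XOXXO/O.O.X; (1,3)=+0→XOXXO/O..OX
ply 4, X at XOXXO/OO..X | (1,2)=+0→XOXXO/OOX.X*; (1,3)=-1→XOXXO/OO.XX
ply 5, O at XOXXO/OOX.X | (1,3)=+0→XOXXO/OOXOX*
ply 6: XOXXO/OOXOX is terminal +0 (X); from X.X.O/O...X depth 6

value(X.X.O/O...X, O) = 0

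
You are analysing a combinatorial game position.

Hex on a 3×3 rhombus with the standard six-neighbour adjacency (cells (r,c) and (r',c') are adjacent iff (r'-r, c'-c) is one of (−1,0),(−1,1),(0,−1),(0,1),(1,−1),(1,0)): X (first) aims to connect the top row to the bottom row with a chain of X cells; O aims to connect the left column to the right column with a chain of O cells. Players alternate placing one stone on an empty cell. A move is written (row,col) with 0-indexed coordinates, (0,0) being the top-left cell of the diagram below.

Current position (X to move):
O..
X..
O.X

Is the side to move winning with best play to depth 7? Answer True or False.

X winning at [O../X../O.X]: True

ply 1, X at O../X../O.X | (0,1)=-1→OX./X../O.X; (0,2)=-1→O.X/X../O.X; (1,1)=+1→O../XX./O.X*; (1,2)=-1→O../X.X/O.X; (2,1)=-1→O../X../OXX
ply 2, O at O../XX./O.X | (0,1)=-1→OO./XX./O.X*; (0,2)=-1→O.O/XX./O.X; (1,2)=-1→O../XXO/O.X; (2,1)=-1→O../XX./OOX
ply 3, X at OO./XX./O.X | (0,2)=+1→OOX/XX./O.X*; (1,2)=-1→OO./XXX/O.X; (2,1)=-1→OO./XX./OXX
ply 4, O at OOX/XX./O.X | (1,2)=-1→OOX/XXO/O.X*; (2,1)=-1→OOX/XX./OOX
ply 5, X at OOX/XXO/O.X | (2,1)=+1→OOX/XXO/OXX*
ply 6: OOX/XXO/OXX is terminal -1 (O); from O../X../O.X depth 7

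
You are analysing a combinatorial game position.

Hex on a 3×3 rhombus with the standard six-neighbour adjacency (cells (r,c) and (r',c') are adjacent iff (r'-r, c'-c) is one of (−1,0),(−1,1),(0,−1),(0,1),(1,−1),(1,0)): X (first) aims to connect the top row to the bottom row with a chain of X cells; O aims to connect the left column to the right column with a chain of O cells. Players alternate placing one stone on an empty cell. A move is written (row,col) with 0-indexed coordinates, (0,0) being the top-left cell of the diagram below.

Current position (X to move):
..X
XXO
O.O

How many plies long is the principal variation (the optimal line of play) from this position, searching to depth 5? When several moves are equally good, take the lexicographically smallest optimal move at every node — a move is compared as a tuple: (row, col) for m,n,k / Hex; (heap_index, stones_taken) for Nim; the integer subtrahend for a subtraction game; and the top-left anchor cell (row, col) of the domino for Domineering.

PV length from [..X/XXO/O.O]: 1 ply

[..X/XXO/O.O] X move#1: (0,0):-1/X.X/XXO/O.O, (0,1):-1/.XX/XXO/O.O, (2,1):+1/..X/XXO/OXO*
[..X/XXO/OXO] end (terminal -1, O#2); searched ..X/XXO/O.O to 5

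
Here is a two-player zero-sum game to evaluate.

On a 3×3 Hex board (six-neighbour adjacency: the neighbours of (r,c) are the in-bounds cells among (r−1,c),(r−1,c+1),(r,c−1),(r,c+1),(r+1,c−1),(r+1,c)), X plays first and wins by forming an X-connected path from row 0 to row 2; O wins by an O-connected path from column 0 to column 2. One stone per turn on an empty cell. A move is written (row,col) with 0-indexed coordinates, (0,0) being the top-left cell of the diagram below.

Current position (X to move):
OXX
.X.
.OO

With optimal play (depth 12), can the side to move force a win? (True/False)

[OXX/.X./.OO] X move#1: (1,0):-1/OXX/XX./.OO, (1,2):-1/OXX/.XX/.OO, (2,0):+1/OXX/.X./XOO*
[OXX/.X./XOO] end (terminal -1, O#2); searched OXX/.X./.OO to 12

X winning at [OXX/.X./.OO]: True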